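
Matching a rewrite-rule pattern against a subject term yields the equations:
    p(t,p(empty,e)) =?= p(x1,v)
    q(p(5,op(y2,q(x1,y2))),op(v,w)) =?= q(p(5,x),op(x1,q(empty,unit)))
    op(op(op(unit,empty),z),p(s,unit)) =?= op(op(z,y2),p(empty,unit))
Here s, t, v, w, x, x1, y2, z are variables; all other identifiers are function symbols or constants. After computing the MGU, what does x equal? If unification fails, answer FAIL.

op(op(unit,empty),q(p(empty,e),op(unit,empty)))

Decompose p/2: t =?= x1,  p(empty,e) =?= v.
Bind t := x1; no other remaining equation mentions t.
Bind v := p(empty,e); substituting into the one remaining equation that mentions v gives: q(p(5,op(y2,q(x1,y2))),op(p(empty,e),w)) =?= q(p(5,x),op(x1,q(empty,unit))).
Decompose q/2: p(5,op(y2,q(x1,y2))) =?= p(5,x),  op(p(empty,e),w) =?= op(x1,q(empty,unit)).
Decompose p/2: 5 =?= 5,  op(y2,q(x1,y2)) =?= x.
Delete trivial equation 5 =?= 5.
Bind x := op(y2,q(x1,y2)); no other remaining equation mentions x.
Decompose op/2: p(empty,e) =?= x1,  w =?= q(empty,unit).
Bind x1 := p(empty,e); no other remaining equation mentions x1. Substituting into the earlier bindings gives t := p(empty,e), x := op(y2,q(p(empty,e),y2)).
Bind w := q(empty,unit); no other remaining equation mentions w.
Decompose op/2: op(op(unit,empty),z) =?= op(z,y2),  p(s,unit) =?= p(empty,unit).
Decompose op/2: op(unit,empty) =?= z,  z =?= y2.
Bind z := op(unit,empty); substituting into the one remaining equation that mentions z gives: op(unit,empty) =?= y2.
Bind y2 := op(unit,empty); no other remaining equation mentions y2. Substituting into the earlier binding gives x := op(op(unit,empty),q(p(empty,e),op(unit,empty))).
Decompose p/2: s =?= empty,  unit =?= unit.
Bind s := empty; no other remaining equation mentions s.
Delete trivial equation unit =?= unit.
MGU = { t := p(empty,e), v := p(empty,e), x := op(op(unit,empty),q(p(empty,e),op(unit,empty))), x1 := p(empty,e), w := q(empty,unit), z := op(unit,empty), y2 := op(unit,empty), s := empty }, so x := op(op(unit,empty),q(p(empty,e),op(unit,empty))).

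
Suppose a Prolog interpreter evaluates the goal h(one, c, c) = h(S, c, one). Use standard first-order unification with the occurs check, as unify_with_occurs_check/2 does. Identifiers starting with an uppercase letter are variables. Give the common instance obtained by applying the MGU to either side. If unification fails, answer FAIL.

FAIL

Decompose h/3: one = S,  c = c,  c = one.
Bind S := one; no other remaining equation mentions S.
Delete trivial equation c = c.
Clash: constants c and one differ; no unifier exists.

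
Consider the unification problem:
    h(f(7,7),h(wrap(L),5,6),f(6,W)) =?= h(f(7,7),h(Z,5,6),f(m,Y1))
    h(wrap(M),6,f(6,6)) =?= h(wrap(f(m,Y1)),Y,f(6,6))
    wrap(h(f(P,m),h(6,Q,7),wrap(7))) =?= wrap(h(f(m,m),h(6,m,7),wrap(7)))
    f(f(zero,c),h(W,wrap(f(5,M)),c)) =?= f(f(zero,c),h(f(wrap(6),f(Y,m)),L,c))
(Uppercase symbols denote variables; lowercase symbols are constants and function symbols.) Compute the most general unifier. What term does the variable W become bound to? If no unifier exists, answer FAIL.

Decompose h/3: f(7,7) =?= f(7,7),  h(wrap(L),5,6) =?= h(Z,5,6),  f(6,W) =?= f(m,Y1).
Delete trivial equation f(7,7) =?= f(7,7).
Decompose h/3: wrap(L) =?= Z,  5 =?= 5,  6 =?= 6.
Bind Z := wrap(L); no other remaining equation mentions Z.
Delete trivial equation 5 =?= 5.
Delete trivial equation 6 =?= 6.
Decompose f/2: 6 =?= m,  W =?= Y1.
Clash: constants 6 and m differ; no unifier exists.

FAIL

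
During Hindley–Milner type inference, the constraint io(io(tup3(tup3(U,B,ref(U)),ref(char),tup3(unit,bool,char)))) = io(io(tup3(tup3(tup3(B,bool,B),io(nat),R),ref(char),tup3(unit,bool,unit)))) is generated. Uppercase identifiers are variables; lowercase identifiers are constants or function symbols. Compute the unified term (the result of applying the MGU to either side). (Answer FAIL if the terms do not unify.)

Decompose io/1: io(tup3(tup3(U,B,ref(U)),ref(char),tup3(unit,bool,char))) = io(tup3(tup3(tup3(B,bool,B),io(nat),R),ref(char),tup3(unit,bool,unit))).
Decompose io/1: tup3(tup3(U,B,ref(U)),ref(char),tup3(unit,bool,char)) = tup3(tup3(tup3(B,bool,B),io(nat),R),ref(char),tup3(unit,bool,unit)).
Decompose tup3/3: tup3(U,B,ref(U)) = tup3(tup3(B,bool,B),io(nat),R),  ref(char) = ref(char),  tup3(unit,bool,char) = tup3(unit,bool,unit).
Decompose tup3/3: U = tup3(B,bool,B),  B = io(nat),  ref(U) = R.
Bind U := tup3(B,bool,B); substituting into the one remaining equation that mentions U gives: ref(tup3(B,bool,B)) = R.
Bind B := io(nat); substituting into the one remaining equation that mentions B gives: ref(tup3(io(nat),bool,io(nat))) = R. Substituting into the earlier binding gives U := tup3(io(nat),bool,io(nat)).
Bind R := ref(tup3(io(nat),bool,io(nat))); no other remaining equation mentions R.
Delete trivial equation ref(char) = ref(char).
Decompose tup3/3: unit = unit,  bool = bool,  char = unit.
Delete trivial equation unit = unit.
Delete trivial equation bool = bool.
Clash: constants char and unit differ; no unifier exists.

FAIL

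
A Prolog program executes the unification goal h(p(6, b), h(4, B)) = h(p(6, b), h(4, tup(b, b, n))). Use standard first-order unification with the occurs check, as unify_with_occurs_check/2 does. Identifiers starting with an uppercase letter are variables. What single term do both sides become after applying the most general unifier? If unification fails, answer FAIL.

h(p(6, b), h(4, tup(b, b, n)))

Decompose h/2: p(6, b) = p(6, b),  h(4, B) = h(4, tup(b, b, n)).
Delete trivial equation p(6, b) = p(6, b).
Decompose h/2: 4 = 4,  B = tup(b, b, n).
Delete trivial equation 4 = 4.
Bind B := tup(b, b, n).
Applying the MGU to either side gives h(p(6, b), h(4, tup(b, b, n))).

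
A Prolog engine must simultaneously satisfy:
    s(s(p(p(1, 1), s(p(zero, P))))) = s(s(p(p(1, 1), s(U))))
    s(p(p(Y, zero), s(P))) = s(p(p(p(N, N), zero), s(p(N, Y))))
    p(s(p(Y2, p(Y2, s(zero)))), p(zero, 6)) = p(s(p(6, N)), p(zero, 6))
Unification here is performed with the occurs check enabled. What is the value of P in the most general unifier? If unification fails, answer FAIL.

p(p(6, s(zero)), p(p(6, s(zero)), p(6, s(zero))))

Decompose s/1: s(p(p(1, 1), s(p(zero, P)))) = s(p(p(1, 1), s(U))).
Decompose s/1: p(p(1, 1), s(p(zero, P))) = p(p(1, 1), s(U)).
Decompose p/2: p(1, 1) = p(1, 1),  s(p(zero, P)) = s(U).
Delete trivial equation p(1, 1) = p(1, 1).
Decompose s/1: p(zero, P) = U.
Bind U := p(zero, P); no other remaining equation mentions U.
Decompose s/1: p(p(Y, zero), s(P)) = p(p(p(N, N), zero), s(p(N, Y))).
Decompose p/2: p(Y, zero) = p(p(N, N), zero),  s(P) = s(p(N, Y)).
Decompose p/2: Y = p(N, N),  zero = zero.
Bind Y := p(N, N); substituting into the one remaining equation that mentions Y gives: s(P) = s(p(N, p(N, N))).
Delete trivial equation zero = zero.
Decompose s/1: P = p(N, p(N, N)).
Bind P := p(N, p(N, N)); no other remaining equation mentions P. Substituting into the earlier binding gives U := p(zero, p(N, p(N, N))).
Decompose p/2: s(p(Y2, p(Y2, s(zero)))) = s(p(6, N)),  p(zero, 6) = p(zero, 6).
Decompose s/1: p(Y2, p(Y2, s(zero))) = p(6, N).
Decompose p/2: Y2 = 6,  p(Y2, s(zero)) = N.
Bind Y2 := 6; substituting into the one remaining equation that mentions Y2 gives: p(6, s(zero)) = N.
Bind N := p(6, s(zero)); no other remaining equation mentions N. Substituting into the earlier bindings gives U := p(zero, p(p(6, s(zero)), p(p(6, s(zero)), p(6, s(zero))))), Y := p(p(6, s(zero)), p(6, s(zero))), P := p(p(6, s(zero)), p(p(6, s(zero)), p(6, s(zero)))).
Delete trivial equation p(zero, 6) = p(zero, 6).
MGU = { U = p(zero, p(p(6, s(zero)), p(p(6, s(zero)), p(6, s(zero))))), Y = p(p(6, s(zero)), p(6, s(zero))), P = p(p(6, s(zero)), p(p(6, s(zero)), p(6, s(zero)))), Y2 = 6, N = p(6, s(zero)) }, so P = p(p(6, s(zero)), p(p(6, s(zero)), p(6, s(zero)))).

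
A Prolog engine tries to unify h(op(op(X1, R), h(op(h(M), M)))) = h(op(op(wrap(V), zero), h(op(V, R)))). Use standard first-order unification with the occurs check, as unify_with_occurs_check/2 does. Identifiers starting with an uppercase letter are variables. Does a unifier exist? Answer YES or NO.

YES

Decompose h/1: op(op(X1, R), h(op(h(M), M))) = op(op(wrap(V), zero), h(op(V, R))).
Decompose op/2: op(X1, R) = op(wrap(V), zero),  h(op(h(M), M)) = h(op(V, R)).
Decompose op/2: X1 = wrap(V),  R = zero.
Bind X1 := wrap(V); no other remaining equation mentions X1.
Bind R := zero; substituting into the remaining equation gives: h(op(h(M), M)) = h(op(V, zero)).
Decompose h/1: op(h(M), M) = op(V, zero).
Decompose op/2: h(M) = V,  M = zero.
Bind V := h(M); no other remaining equation mentions V. Substituting into the earlier binding gives X1 := wrap(h(M)).
Bind M := zero. Substituting into the earlier bindings gives X1 := wrap(h(zero)), V := h(zero).
No equations remain and no clash or occurs-check failure arose, so a unifier exists.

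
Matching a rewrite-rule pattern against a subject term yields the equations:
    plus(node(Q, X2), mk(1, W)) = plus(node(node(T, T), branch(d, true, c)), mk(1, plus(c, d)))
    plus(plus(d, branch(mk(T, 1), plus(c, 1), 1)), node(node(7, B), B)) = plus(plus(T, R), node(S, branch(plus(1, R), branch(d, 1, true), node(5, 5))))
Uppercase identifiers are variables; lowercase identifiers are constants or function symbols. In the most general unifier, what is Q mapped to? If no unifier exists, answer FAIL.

node(d, d)

Decompose plus/2: node(Q, X2) = node(node(T, T), branch(d, true, c)),  mk(1, W) = mk(1, plus(c, d)).
Decompose node/2: Q = node(T, T),  X2 = branch(d, true, c).
Bind Q := node(T, T); no other remaining equation mentions Q.
Bind X2 := branch(d, true, c); no other remaining equation mentions X2.
Decompose mk/2: 1 = 1,  W = plus(c, d).
Delete trivial equation 1 = 1.
Bind W := plus(c, d); no other remaining equation mentions W.
Decompose plus/2: plus(d, branch(mk(T, 1), plus(c, 1), 1)) = plus(T, R),  node(node(7, B), B) = node(S, branch(plus(1, R), branch(d, 1, true), node(5, 5))).
Decompose plus/2: d = T,  branch(mk(T, 1), plus(c, 1), 1) = R.
Bind T := d; substituting into the one remaining equation that mentions T gives: branch(mk(d, 1), plus(c, 1), 1) = R. Substituting into the earlier binding gives Q := node(d, d).
Bind R := branch(mk(d, 1), plus(c, 1), 1); substituting into the remaining equation gives: node(node(7, B), B) = node(S, branch(plus(1, branch(mk(d, 1), plus(c, 1), 1)), branch(d, 1, true), node(5, 5))).
Decompose node/2: node(7, B) = S,  B = branch(plus(1, branch(mk(d, 1), plus(c, 1), 1)), branch(d, 1, true), node(5, 5)).
Bind S := node(7, B); no other remaining equation mentions S.
Bind B := branch(plus(1, branch(mk(d, 1), plus(c, 1), 1)), branch(d, 1, true), node(5, 5)). Substituting into the earlier binding gives S := node(7, branch(plus(1, branch(mk(d, 1), plus(c, 1), 1)), branch(d, 1, true), node(5, 5))).
MGU = { Q := node(d, d), X2 := branch(d, true, c), W := plus(c, d), T := d, R := branch(mk(d, 1), plus(c, 1), 1), S := node(7, branch(plus(1, branch(mk(d, 1), plus(c, 1), 1)), branch(d, 1, true), node(5, 5))), B := branch(plus(1, branch(mk(d, 1), plus(c, 1), 1)), branch(d, 1, true), node(5, 5)) }, so Q := node(d, d).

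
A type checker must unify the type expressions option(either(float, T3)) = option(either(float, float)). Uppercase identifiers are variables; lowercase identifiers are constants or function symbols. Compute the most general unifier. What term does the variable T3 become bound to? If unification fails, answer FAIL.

float

Decompose option/1: either(float, T3) = either(float, float).
Decompose either/2: float = float,  T3 = float.
Delete trivial equation float = float.
Bind T3 := float.
MGU = { T3 ↦ float }, so T3 ↦ float.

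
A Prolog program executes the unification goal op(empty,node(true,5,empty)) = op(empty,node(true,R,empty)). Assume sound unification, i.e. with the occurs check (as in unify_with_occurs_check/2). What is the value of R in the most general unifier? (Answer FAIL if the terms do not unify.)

5

Decompose op/2: empty = empty,  node(true,5,empty) = node(true,R,empty).
Delete trivial equation empty = empty.
Decompose node/3: true = true,  5 = R,  empty = empty.
Delete trivial equation true = true.
Bind R := 5; no other remaining equation mentions R.
Delete trivial equation empty = empty.
MGU = { R -> 5 }, so R -> 5.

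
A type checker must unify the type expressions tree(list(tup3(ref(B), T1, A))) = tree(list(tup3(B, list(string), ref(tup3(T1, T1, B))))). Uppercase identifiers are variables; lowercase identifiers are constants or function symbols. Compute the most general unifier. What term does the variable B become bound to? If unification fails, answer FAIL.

Decompose tree/1: list(tup3(ref(B), T1, A)) = list(tup3(B, list(string), ref(tup3(T1, T1, B)))).
Decompose list/1: tup3(ref(B), T1, A) = tup3(B, list(string), ref(tup3(T1, T1, B))).
Decompose tup3/3: ref(B) = B,  T1 = list(string),  A = ref(tup3(T1, T1, B)).
Occurs check fails: B occurs in ref(B); the equation B = ref(B) has no finite solution.

FAIL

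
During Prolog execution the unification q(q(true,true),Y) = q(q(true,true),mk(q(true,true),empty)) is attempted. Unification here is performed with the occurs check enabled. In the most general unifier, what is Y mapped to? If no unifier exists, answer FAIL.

mk(q(true,true),empty)

Decompose q/2: q(true,true) = q(true,true),  Y = mk(q(true,true),empty).
Delete trivial equation q(true,true) = q(true,true).
Bind Y := mk(q(true,true),empty).
MGU = { Y ↦ mk(q(true,true),empty) }, so Y ↦ mk(q(true,true),empty).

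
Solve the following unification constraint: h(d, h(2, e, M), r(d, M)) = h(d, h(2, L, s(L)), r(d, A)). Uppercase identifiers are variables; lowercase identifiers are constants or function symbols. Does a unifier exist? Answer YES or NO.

YES

Decompose h/3: d = d,  h(2, e, M) = h(2, L, s(L)),  r(d, M) = r(d, A).
Delete trivial equation d = d.
Decompose h/3: 2 = 2,  e = L,  M = s(L).
Delete trivial equation 2 = 2.
Bind L := e; substituting into the one remaining equation that mentions L gives: M = s(e).
Bind M := s(e); substituting into the remaining equation gives: r(d, s(e)) = r(d, A).
Decompose r/2: d = d,  s(e) = A.
Delete trivial equation d = d.
Bind A := s(e).
No equations remain and no clash or occurs-check failure arose, so a unifier exists.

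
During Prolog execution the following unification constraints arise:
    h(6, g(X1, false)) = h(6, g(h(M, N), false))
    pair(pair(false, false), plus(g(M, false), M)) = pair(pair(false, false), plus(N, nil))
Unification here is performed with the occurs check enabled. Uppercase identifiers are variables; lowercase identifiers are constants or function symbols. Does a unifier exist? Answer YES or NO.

Decompose h/2: 6 = 6,  g(X1, false) = g(h(M, N), false).
Delete trivial equation 6 = 6.
Decompose g/2: X1 = h(M, N),  false = false.
Bind X1 := h(M, N); no other remaining equation mentions X1.
Delete trivial equation false = false.
Decompose pair/2: pair(false, false) = pair(false, false),  plus(g(M, false), M) = plus(N, nil).
Delete trivial equation pair(false, false) = pair(false, false).
Decompose plus/2: g(M, false) = N,  M = nil.
Bind N := g(M, false); no other remaining equation mentions N. Substituting into the earlier binding gives X1 := h(M, g(M, false)).
Bind M := nil. Substituting into the earlier bindings gives X1 := h(nil, g(nil, false)), N := g(nil, false).
No equations remain and no clash or occurs-check failure arose, so a unifier exists.

YES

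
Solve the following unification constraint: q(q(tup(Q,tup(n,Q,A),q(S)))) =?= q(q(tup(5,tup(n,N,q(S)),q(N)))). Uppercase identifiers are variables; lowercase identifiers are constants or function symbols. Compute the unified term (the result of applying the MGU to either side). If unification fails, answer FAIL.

Decompose q/1: q(tup(Q,tup(n,Q,A),q(S))) =?= q(tup(5,tup(n,N,q(S)),q(N))).
Decompose q/1: tup(Q,tup(n,Q,A),q(S)) =?= tup(5,tup(n,N,q(S)),q(N)).
Decompose tup/3: Q =?= 5,  tup(n,Q,A) =?= tup(n,N,q(S)),  q(S) =?= q(N).
Bind Q := 5; substituting into the one remaining equation that mentions Q gives: tup(n,5,A) =?= tup(n,N,q(S)).
Decompose tup/3: n =?= n,  5 =?= N,  A =?= q(S).
Delete trivial equation n =?= n.
Bind N := 5; substituting into the one remaining equation that mentions N gives: q(S) =?= q(5).
Bind A := q(S); no other remaining equation mentions A.
Decompose q/1: S =?= 5.
Bind S := 5. Substituting into the earlier binding gives A := q(5).
Applying the MGU to either side gives q(q(tup(5,tup(n,5,q(5)),q(5)))).

q(q(tup(5,tup(n,5,q(5)),q(5))))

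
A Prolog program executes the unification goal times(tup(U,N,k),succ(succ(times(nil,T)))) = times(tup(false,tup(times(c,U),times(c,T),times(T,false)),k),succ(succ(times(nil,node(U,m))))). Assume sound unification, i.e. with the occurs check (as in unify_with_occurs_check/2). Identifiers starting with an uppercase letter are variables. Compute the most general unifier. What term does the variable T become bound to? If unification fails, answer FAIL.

node(false,m)

Decompose times/2: tup(U,N,k) = tup(false,tup(times(c,U),times(c,T),times(T,false)),k),  succ(succ(times(nil,T))) = succ(succ(times(nil,node(U,m)))).
Decompose tup/3: U = false,  N = tup(times(c,U),times(c,T),times(T,false)),  k = k.
Bind U := false; substituting into the 2 remaining equations that mention U gives: N = tup(times(c,false),times(c,T),times(T,false)),  succ(succ(times(nil,T))) = succ(succ(times(nil,node(false,m)))).
Bind N := tup(times(c,false),times(c,T),times(T,false)); no other remaining equation mentions N.
Delete trivial equation k = k.
Decompose succ/1: succ(times(nil,T)) = succ(times(nil,node(false,m))).
Decompose succ/1: times(nil,T) = times(nil,node(false,m)).
Decompose times/2: nil = nil,  T = node(false,m).
Delete trivial equation nil = nil.
Bind T := node(false,m). Substituting into the earlier binding gives N := tup(times(c,false),times(c,node(false,m)),times(node(false,m),false)).
MGU = { U -> false, N -> tup(times(c,false),times(c,node(false,m)),times(node(false,m),false)), T -> node(false,m) }, so T -> node(false,m).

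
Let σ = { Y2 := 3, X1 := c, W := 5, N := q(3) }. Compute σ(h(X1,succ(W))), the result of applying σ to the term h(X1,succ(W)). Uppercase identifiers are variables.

Replace each occurrence of X1 with c.
Replace each occurrence of W with 5.
Result: h(c,succ(5)).

h(c,succ(5))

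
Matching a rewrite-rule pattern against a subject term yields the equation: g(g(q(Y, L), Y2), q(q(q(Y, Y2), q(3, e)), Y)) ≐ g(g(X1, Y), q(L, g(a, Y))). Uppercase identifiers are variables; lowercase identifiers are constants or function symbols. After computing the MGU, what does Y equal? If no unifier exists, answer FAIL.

Decompose g/2: g(q(Y, L), Y2) ≐ g(X1, Y),  q(q(q(Y, Y2), q(3, e)), Y) ≐ q(L, g(a, Y)).
Decompose g/2: q(Y, L) ≐ X1,  Y2 ≐ Y.
Bind X1 := q(Y, L); no other remaining equation mentions X1.
Bind Y2 := Y; substituting into the remaining equation gives: q(q(q(Y, Y), q(3, e)), Y) ≐ q(L, g(a, Y)).
Decompose q/2: q(q(Y, Y), q(3, e)) ≐ L,  Y ≐ g(a, Y).
Bind L := q(q(Y, Y), q(3, e)); no other remaining equation mentions L. Substituting into the earlier binding gives X1 := q(Y, q(q(Y, Y), q(3, e))).
Occurs check fails: Y occurs in g(a, Y); the equation Y ≐ g(a, Y) has no finite solution.

FAIL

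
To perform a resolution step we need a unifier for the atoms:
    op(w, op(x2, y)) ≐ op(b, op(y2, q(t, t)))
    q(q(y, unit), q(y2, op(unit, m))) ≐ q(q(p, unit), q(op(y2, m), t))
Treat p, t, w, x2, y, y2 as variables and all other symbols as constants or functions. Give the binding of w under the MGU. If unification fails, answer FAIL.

FAIL

Decompose op/2: w ≐ b,  op(x2, y) ≐ op(y2, q(t, t)).
Bind w := b; no other remaining equation mentions w.
Decompose op/2: x2 ≐ y2,  y ≐ q(t, t).
Bind x2 := y2; no other remaining equation mentions x2.
Bind y := q(t, t); substituting into the remaining equation gives: q(q(q(t, t), unit), q(y2, op(unit, m))) ≐ q(q(p, unit), q(op(y2, m), t)).
Decompose q/2: q(q(t, t), unit) ≐ q(p, unit),  q(y2, op(unit, m)) ≐ q(op(y2, m), t).
Decompose q/2: q(t, t) ≐ p,  unit ≐ unit.
Bind p := q(t, t); no other remaining equation mentions p.
Delete trivial equation unit ≐ unit.
Decompose q/2: y2 ≐ op(y2, m),  op(unit, m) ≐ t.
Occurs check fails: y2 occurs in op(y2, m); the equation y2 ≐ op(y2, m) has no finite solution.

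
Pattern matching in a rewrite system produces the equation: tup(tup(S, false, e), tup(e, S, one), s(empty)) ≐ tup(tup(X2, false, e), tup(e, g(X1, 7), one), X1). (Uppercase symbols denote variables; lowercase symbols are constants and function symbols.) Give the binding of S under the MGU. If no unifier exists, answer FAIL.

g(s(empty), 7)

Decompose tup/3: tup(S, false, e) ≐ tup(X2, false, e),  tup(e, S, one) ≐ tup(e, g(X1, 7), one),  s(empty) ≐ X1.
Decompose tup/3: S ≐ X2,  false ≐ false,  e ≐ e.
Bind S := X2; substituting into the one remaining equation that mentions S gives: tup(e, X2, one) ≐ tup(e, g(X1, 7), one).
Delete trivial equation false ≐ false.
Delete trivial equation e ≐ e.
Decompose tup/3: e ≐ e,  X2 ≐ g(X1, 7),  one ≐ one.
Delete trivial equation e ≐ e.
Bind X2 := g(X1, 7); no other remaining equation mentions X2. Substituting into the earlier binding gives S := g(X1, 7).
Delete trivial equation one ≐ one.
Bind X1 := s(empty). Substituting into the earlier bindings gives S := g(s(empty), 7), X2 := g(s(empty), 7).
MGU = { S -> g(s(empty), 7), X2 -> g(s(empty), 7), X1 -> s(empty) }, so S -> g(s(empty), 7).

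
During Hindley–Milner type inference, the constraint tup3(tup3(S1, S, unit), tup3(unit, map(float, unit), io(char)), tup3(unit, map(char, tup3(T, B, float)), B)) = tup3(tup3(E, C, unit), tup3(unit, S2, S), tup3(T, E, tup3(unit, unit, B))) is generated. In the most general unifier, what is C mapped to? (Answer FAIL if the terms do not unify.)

FAIL

Decompose tup3/3: tup3(S1, S, unit) = tup3(E, C, unit),  tup3(unit, map(float, unit), io(char)) = tup3(unit, S2, S),  tup3(unit, map(char, tup3(T, B, float)), B) = tup3(T, E, tup3(unit, unit, B)).
Decompose tup3/3: S1 = E,  S = C,  unit = unit.
Bind S1 := E; no other remaining equation mentions S1.
Bind S := C; substituting into the one remaining equation that mentions S gives: tup3(unit, map(float, unit), io(char)) = tup3(unit, S2, C).
Delete trivial equation unit = unit.
Decompose tup3/3: unit = unit,  map(float, unit) = S2,  io(char) = C.
Delete trivial equation unit = unit.
Bind S2 := map(float, unit); no other remaining equation mentions S2.
Bind C := io(char); no other remaining equation mentions C. Substituting into the earlier binding gives S := io(char).
Decompose tup3/3: unit = T,  map(char, tup3(T, B, float)) = E,  B = tup3(unit, unit, B).
Bind T := unit; substituting into the one remaining equation that mentions T gives: map(char, tup3(unit, B, float)) = E.
Bind E := map(char, tup3(unit, B, float)); no other remaining equation mentions E. Substituting into the earlier binding gives S1 := map(char, tup3(unit, B, float)).
Occurs check fails: B occurs in tup3(unit, unit, B); the equation B = tup3(unit, unit, B) has no finite solution.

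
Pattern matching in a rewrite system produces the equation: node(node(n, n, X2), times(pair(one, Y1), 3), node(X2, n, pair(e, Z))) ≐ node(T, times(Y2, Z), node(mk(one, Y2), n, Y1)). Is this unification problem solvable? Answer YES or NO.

YES

Decompose node/3: node(n, n, X2) ≐ T,  times(pair(one, Y1), 3) ≐ times(Y2, Z),  node(X2, n, pair(e, Z)) ≐ node(mk(one, Y2), n, Y1).
Bind T := node(n, n, X2); no other remaining equation mentions T.
Decompose times/2: pair(one, Y1) ≐ Y2,  3 ≐ Z.
Bind Y2 := pair(one, Y1); substituting into the one remaining equation that mentions Y2 gives: node(X2, n, pair(e, Z)) ≐ node(mk(one, pair(one, Y1)), n, Y1).
Bind Z := 3; substituting into the remaining equation gives: node(X2, n, pair(e, 3)) ≐ node(mk(one, pair(one, Y1)), n, Y1).
Decompose node/3: X2 ≐ mk(one, pair(one, Y1)),  n ≐ n,  pair(e, 3) ≐ Y1.
Bind X2 := mk(one, pair(one, Y1)); no other remaining equation mentions X2. Substituting into the earlier binding gives T := node(n, n, mk(one, pair(one, Y1))).
Delete trivial equation n ≐ n.
Bind Y1 := pair(e, 3). Substituting into the earlier bindings gives T := node(n, n, mk(one, pair(one, pair(e, 3)))), Y2 := pair(one, pair(e, 3)), X2 := mk(one, pair(one, pair(e, 3))).
No equations remain and no clash or occurs-check failure arose, so a unifier exists.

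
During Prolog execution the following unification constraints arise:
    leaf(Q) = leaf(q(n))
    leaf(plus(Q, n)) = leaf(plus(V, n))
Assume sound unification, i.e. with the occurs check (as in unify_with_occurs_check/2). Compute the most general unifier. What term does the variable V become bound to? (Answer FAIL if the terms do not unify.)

q(n)

Decompose leaf/1: Q = q(n).
Bind Q := q(n); substituting into the remaining equation gives: leaf(plus(q(n), n)) = leaf(plus(V, n)).
Decompose leaf/1: plus(q(n), n) = plus(V, n).
Decompose plus/2: q(n) = V,  n = n.
Bind V := q(n); no other remaining equation mentions V.
Delete trivial equation n = n.
MGU = { Q -> q(n), V -> q(n) }, so V -> q(n).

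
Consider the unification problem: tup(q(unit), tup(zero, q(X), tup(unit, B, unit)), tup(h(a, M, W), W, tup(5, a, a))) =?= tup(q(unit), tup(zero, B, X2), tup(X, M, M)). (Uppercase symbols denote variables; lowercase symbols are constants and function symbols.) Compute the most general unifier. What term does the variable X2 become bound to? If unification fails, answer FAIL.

tup(unit, q(h(a, tup(5, a, a), tup(5, a, a))), unit)

Decompose tup/3: q(unit) =?= q(unit),  tup(zero, q(X), tup(unit, B, unit)) =?= tup(zero, B, X2),  tup(h(a, M, W), W, tup(5, a, a)) =?= tup(X, M, M).
Delete trivial equation q(unit) =?= q(unit).
Decompose tup/3: zero =?= zero,  q(X) =?= B,  tup(unit, B, unit) =?= X2.
Delete trivial equation zero =?= zero.
Bind B := q(X); substituting into the one remaining equation that mentions B gives: tup(unit, q(X), unit) =?= X2.
Bind X2 := tup(unit, q(X), unit); no other remaining equation mentions X2.
Decompose tup/3: h(a, M, W) =?= X,  W =?= M,  tup(5, a, a) =?= M.
Bind X := h(a, M, W); no other remaining equation mentions X. Substituting into the earlier bindings gives B := q(h(a, M, W)), X2 := tup(unit, q(h(a, M, W)), unit).
Bind W := M; no other remaining equation mentions W. Substituting into the earlier bindings gives B := q(h(a, M, M)), X2 := tup(unit, q(h(a, M, M)), unit), X := h(a, M, M).
Bind M := tup(5, a, a). Substituting into the earlier bindings gives B := q(h(a, tup(5, a, a), tup(5, a, a))), X2 := tup(unit, q(h(a, tup(5, a, a), tup(5, a, a))), unit), X := h(a, tup(5, a, a), tup(5, a, a)), W := tup(5, a, a).
MGU = { B := q(h(a, tup(5, a, a), tup(5, a, a))), X2 := tup(unit, q(h(a, tup(5, a, a), tup(5, a, a))), unit), X := h(a, tup(5, a, a), tup(5, a, a)), W := tup(5, a, a), M := tup(5, a, a) }, so X2 := tup(unit, q(h(a, tup(5, a, a), tup(5, a, a))), unit).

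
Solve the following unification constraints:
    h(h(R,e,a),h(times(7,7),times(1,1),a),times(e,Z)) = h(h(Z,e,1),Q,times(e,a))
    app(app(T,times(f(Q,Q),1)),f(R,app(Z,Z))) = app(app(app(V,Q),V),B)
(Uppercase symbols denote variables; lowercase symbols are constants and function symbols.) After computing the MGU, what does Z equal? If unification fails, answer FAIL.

Decompose h/3: h(R,e,a) = h(Z,e,1),  h(times(7,7),times(1,1),a) = Q,  times(e,Z) = times(e,a).
Decompose h/3: R = Z,  e = e,  a = 1.
Bind R := Z; substituting into the one remaining equation that mentions R gives: app(app(T,times(f(Q,Q),1)),f(Z,app(Z,Z))) = app(app(app(V,Q),V),B).
Delete trivial equation e = e.
Clash: constants a and 1 differ; no unifier exists.

FAIL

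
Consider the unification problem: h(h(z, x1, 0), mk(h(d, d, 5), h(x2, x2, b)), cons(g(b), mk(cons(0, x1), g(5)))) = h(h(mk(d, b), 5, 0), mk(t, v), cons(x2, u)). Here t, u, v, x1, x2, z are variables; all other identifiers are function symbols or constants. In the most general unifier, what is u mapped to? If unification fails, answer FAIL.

mk(cons(0, 5), g(5))

Decompose h/3: h(z, x1, 0) = h(mk(d, b), 5, 0),  mk(h(d, d, 5), h(x2, x2, b)) = mk(t, v),  cons(g(b), mk(cons(0, x1), g(5))) = cons(x2, u).
Decompose h/3: z = mk(d, b),  x1 = 5,  0 = 0.
Bind z := mk(d, b); no other remaining equation mentions z.
Bind x1 := 5; substituting into the one remaining equation that mentions x1 gives: cons(g(b), mk(cons(0, 5), g(5))) = cons(x2, u).
Delete trivial equation 0 = 0.
Decompose mk/2: h(d, d, 5) = t,  h(x2, x2, b) = v.
Bind t := h(d, d, 5); no other remaining equation mentions t.
Bind v := h(x2, x2, b); no other remaining equation mentions v.
Decompose cons/2: g(b) = x2,  mk(cons(0, 5), g(5)) = u.
Bind x2 := g(b); no other remaining equation mentions x2. Substituting into the earlier binding gives v := h(g(b), g(b), b).
Bind u := mk(cons(0, 5), g(5)).
MGU = { z -> mk(d, b), x1 -> 5, t -> h(d, d, 5), v -> h(g(b), g(b), b), x2 -> g(b), u -> mk(cons(0, 5), g(5)) }, so u -> mk(cons(0, 5), g(5)).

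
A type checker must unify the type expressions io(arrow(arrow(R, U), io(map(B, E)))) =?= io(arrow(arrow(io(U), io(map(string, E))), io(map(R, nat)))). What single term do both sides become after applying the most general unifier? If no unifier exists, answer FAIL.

io(arrow(arrow(io(io(map(string, nat))), io(map(string, nat))), io(map(io(io(map(string, nat))), nat))))

Decompose io/1: arrow(arrow(R, U), io(map(B, E))) =?= arrow(arrow(io(U), io(map(string, E))), io(map(R, nat))).
Decompose arrow/2: arrow(R, U) =?= arrow(io(U), io(map(string, E))),  io(map(B, E)) =?= io(map(R, nat)).
Decompose arrow/2: R =?= io(U),  U =?= io(map(string, E)).
Bind R := io(U); substituting into the one remaining equation that mentions R gives: io(map(B, E)) =?= io(map(io(U), nat)).
Bind U := io(map(string, E)); substituting into the remaining equation gives: io(map(B, E)) =?= io(map(io(io(map(string, E))), nat)). Substituting into the earlier binding gives R := io(io(map(string, E))).
Decompose io/1: map(B, E) =?= map(io(io(map(string, E))), nat).
Decompose map/2: B =?= io(io(map(string, E))),  E =?= nat.
Bind B := io(io(map(string, E))); no other remaining equation mentions B.
Bind E := nat. Substituting into the earlier bindings gives R := io(io(map(string, nat))), U := io(map(string, nat)), B := io(io(map(string, nat))).
Applying the MGU to either side gives io(arrow(arrow(io(io(map(string, nat))), io(map(string, nat))), io(map(io(io(map(string, nat))), nat)))).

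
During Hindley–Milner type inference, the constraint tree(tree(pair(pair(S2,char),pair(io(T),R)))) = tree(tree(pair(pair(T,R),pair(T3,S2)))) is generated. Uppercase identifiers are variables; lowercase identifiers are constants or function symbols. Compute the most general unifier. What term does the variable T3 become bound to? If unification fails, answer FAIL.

io(char)

Decompose tree/1: tree(pair(pair(S2,char),pair(io(T),R))) = tree(pair(pair(T,R),pair(T3,S2))).
Decompose tree/1: pair(pair(S2,char),pair(io(T),R)) = pair(pair(T,R),pair(T3,S2)).
Decompose pair/2: pair(S2,char) = pair(T,R),  pair(io(T),R) = pair(T3,S2).
Decompose pair/2: S2 = T,  char = R.
Bind S2 := T; substituting into the one remaining equation that mentions S2 gives: pair(io(T),R) = pair(T3,T).
Bind R := char; substituting into the remaining equation gives: pair(io(T),char) = pair(T3,T).
Decompose pair/2: io(T) = T3,  char = T.
Bind T3 := io(T); no other remaining equation mentions T3.
Bind T := char. Substituting into the earlier bindings gives S2 := char, T3 := io(char).
MGU = { S2 := char, R := char, T3 := io(char), T := char }, so T3 := io(char).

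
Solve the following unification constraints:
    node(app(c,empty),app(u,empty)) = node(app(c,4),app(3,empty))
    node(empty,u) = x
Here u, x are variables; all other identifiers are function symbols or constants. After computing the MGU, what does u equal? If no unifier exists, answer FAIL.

Decompose node/2: app(c,empty) = app(c,4),  app(u,empty) = app(3,empty).
Decompose app/2: c = c,  empty = 4.
Delete trivial equation c = c.
Clash: constants empty and 4 differ; no unifier exists.

FAIL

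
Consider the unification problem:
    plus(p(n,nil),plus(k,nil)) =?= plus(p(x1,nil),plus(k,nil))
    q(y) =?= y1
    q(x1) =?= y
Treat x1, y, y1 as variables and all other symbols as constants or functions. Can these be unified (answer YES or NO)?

Decompose plus/2: p(n,nil) =?= p(x1,nil),  plus(k,nil) =?= plus(k,nil).
Decompose p/2: n =?= x1,  nil =?= nil.
Bind x1 := n; substituting into the one remaining equation that mentions x1 gives: q(n) =?= y.
Delete trivial equation nil =?= nil.
Delete trivial equation plus(k,nil) =?= plus(k,nil).
Bind y1 := q(y); no other remaining equation mentions y1.
Bind y := q(n). Substituting into the earlier binding gives y1 := q(q(n)).
No equations remain and no clash or occurs-check failure arose, so a unifier exists.

YES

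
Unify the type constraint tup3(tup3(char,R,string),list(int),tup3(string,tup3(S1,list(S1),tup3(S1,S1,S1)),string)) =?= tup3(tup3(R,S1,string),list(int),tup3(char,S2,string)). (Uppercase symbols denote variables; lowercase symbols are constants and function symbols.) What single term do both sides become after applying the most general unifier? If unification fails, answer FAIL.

Decompose tup3/3: tup3(char,R,string) =?= tup3(R,S1,string),  list(int) =?= list(int),  tup3(string,tup3(S1,list(S1),tup3(S1,S1,S1)),string) =?= tup3(char,S2,string).
Decompose tup3/3: char =?= R,  R =?= S1,  string =?= string.
Bind R := char; substituting into the one remaining equation that mentions R gives: char =?= S1.
Bind S1 := char; substituting into the one remaining equation that mentions S1 gives: tup3(string,tup3(char,list(char),tup3(char,char,char)),string) =?= tup3(char,S2,string).
Delete trivial equation string =?= string.
Delete trivial equation list(int) =?= list(int).
Decompose tup3/3: string =?= char,  tup3(char,list(char),tup3(char,char,char)) =?= S2,  string =?= string.
Clash: constants string and char differ; no unifier exists.

FAIL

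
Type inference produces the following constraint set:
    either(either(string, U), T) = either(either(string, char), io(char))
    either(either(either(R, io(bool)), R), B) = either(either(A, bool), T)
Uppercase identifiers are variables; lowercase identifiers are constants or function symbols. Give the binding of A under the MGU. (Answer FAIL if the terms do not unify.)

either(bool, io(bool))

Decompose either/2: either(string, U) = either(string, char),  T = io(char).
Decompose either/2: string = string,  U = char.
Delete trivial equation string = string.
Bind U := char; no other remaining equation mentions U.
Bind T := io(char); substituting into the remaining equation gives: either(either(either(R, io(bool)), R), B) = either(either(A, bool), io(char)).
Decompose either/2: either(either(R, io(bool)), R) = either(A, bool),  B = io(char).
Decompose either/2: either(R, io(bool)) = A,  R = bool.
Bind A := either(R, io(bool)); no other remaining equation mentions A.
Bind R := bool; no other remaining equation mentions R. Substituting into the earlier binding gives A := either(bool, io(bool)).
Bind B := io(char).
MGU = { U ↦ char, T ↦ io(char), A ↦ either(bool, io(bool)), R ↦ bool, B ↦ io(char) }, so A ↦ either(bool, io(bool)).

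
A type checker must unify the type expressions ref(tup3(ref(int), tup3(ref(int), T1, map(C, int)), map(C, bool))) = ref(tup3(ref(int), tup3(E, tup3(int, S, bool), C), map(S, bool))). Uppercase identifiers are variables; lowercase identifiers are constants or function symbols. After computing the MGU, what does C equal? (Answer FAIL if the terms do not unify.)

Decompose ref/1: tup3(ref(int), tup3(ref(int), T1, map(C, int)), map(C, bool)) = tup3(ref(int), tup3(E, tup3(int, S, bool), C), map(S, bool)).
Decompose tup3/3: ref(int) = ref(int),  tup3(ref(int), T1, map(C, int)) = tup3(E, tup3(int, S, bool), C),  map(C, bool) = map(S, bool).
Delete trivial equation ref(int) = ref(int).
Decompose tup3/3: ref(int) = E,  T1 = tup3(int, S, bool),  map(C, int) = C.
Bind E := ref(int); no other remaining equation mentions E.
Bind T1 := tup3(int, S, bool); no other remaining equation mentions T1.
Occurs check fails: C occurs in map(C, int); the equation C = map(C, int) has no finite solution.

FAIL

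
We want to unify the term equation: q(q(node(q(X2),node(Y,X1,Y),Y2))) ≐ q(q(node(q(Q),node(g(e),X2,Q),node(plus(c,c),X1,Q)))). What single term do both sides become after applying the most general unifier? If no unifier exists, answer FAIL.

q(q(node(q(g(e)),node(g(e),g(e),g(e)),node(plus(c,c),g(e),g(e)))))

Decompose q/1: q(node(q(X2),node(Y,X1,Y),Y2)) ≐ q(node(q(Q),node(g(e),X2,Q),node(plus(c,c),X1,Q))).
Decompose q/1: node(q(X2),node(Y,X1,Y),Y2) ≐ node(q(Q),node(g(e),X2,Q),node(plus(c,c),X1,Q)).
Decompose node/3: q(X2) ≐ q(Q),  node(Y,X1,Y) ≐ node(g(e),X2,Q),  Y2 ≐ node(plus(c,c),X1,Q).
Decompose q/1: X2 ≐ Q.
Bind X2 := Q; substituting into the one remaining equation that mentions X2 gives: node(Y,X1,Y) ≐ node(g(e),Q,Q).
Decompose node/3: Y ≐ g(e),  X1 ≐ Q,  Y ≐ Q.
Bind Y := g(e); substituting into the one remaining equation that mentions Y gives: g(e) ≐ Q.
Bind X1 := Q; substituting into the one remaining equation that mentions X1 gives: Y2 ≐ node(plus(c,c),Q,Q).
Bind Q := g(e); substituting into the remaining equation gives: Y2 ≐ node(plus(c,c),g(e),g(e)). Substituting into the earlier bindings gives X2 := g(e), X1 := g(e).
Bind Y2 := node(plus(c,c),g(e),g(e)).
Applying the MGU to either side gives q(q(node(q(g(e)),node(g(e),g(e),g(e)),node(plus(c,c),g(e),g(e))))).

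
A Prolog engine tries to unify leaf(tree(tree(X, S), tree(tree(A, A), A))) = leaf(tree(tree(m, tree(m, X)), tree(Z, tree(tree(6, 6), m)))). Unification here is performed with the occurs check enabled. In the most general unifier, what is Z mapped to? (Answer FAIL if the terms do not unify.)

tree(tree(tree(6, 6), m), tree(tree(6, 6), m))

Decompose leaf/1: tree(tree(X, S), tree(tree(A, A), A)) = tree(tree(m, tree(m, X)), tree(Z, tree(tree(6, 6), m))).
Decompose tree/2: tree(X, S) = tree(m, tree(m, X)),  tree(tree(A, A), A) = tree(Z, tree(tree(6, 6), m)).
Decompose tree/2: X = m,  S = tree(m, X).
Bind X := m; substituting into the one remaining equation that mentions X gives: S = tree(m, m).
Bind S := tree(m, m); no other remaining equation mentions S.
Decompose tree/2: tree(A, A) = Z,  A = tree(tree(6, 6), m).
Bind Z := tree(A, A); no other remaining equation mentions Z.
Bind A := tree(tree(6, 6), m). Substituting into the earlier binding gives Z := tree(tree(tree(6, 6), m), tree(tree(6, 6), m)).
MGU = { X -> m, S -> tree(m, m), Z -> tree(tree(tree(6, 6), m), tree(tree(6, 6), m)), A -> tree(tree(6, 6), m) }, so Z -> tree(tree(tree(6, 6), m), tree(tree(6, 6), m)).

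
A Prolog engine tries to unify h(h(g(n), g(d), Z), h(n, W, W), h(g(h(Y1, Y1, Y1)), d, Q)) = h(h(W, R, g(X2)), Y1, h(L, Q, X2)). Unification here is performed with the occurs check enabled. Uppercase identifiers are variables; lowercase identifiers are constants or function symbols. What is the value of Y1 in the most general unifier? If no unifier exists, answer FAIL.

h(n, g(n), g(n))

Decompose h/3: h(g(n), g(d), Z) = h(W, R, g(X2)),  h(n, W, W) = Y1,  h(g(h(Y1, Y1, Y1)), d, Q) = h(L, Q, X2).
Decompose h/3: g(n) = W,  g(d) = R,  Z = g(X2).
Bind W := g(n); substituting into the one remaining equation that mentions W gives: h(n, g(n), g(n)) = Y1.
Bind R := g(d); no other remaining equation mentions R.
Bind Z := g(X2); no other remaining equation mentions Z.
Bind Y1 := h(n, g(n), g(n)); substituting into the remaining equation gives: h(g(h(h(n, g(n), g(n)), h(n, g(n), g(n)), h(n, g(n), g(n)))), d, Q) = h(L, Q, X2).
Decompose h/3: g(h(h(n, g(n), g(n)), h(n, g(n), g(n)), h(n, g(n), g(n)))) = L,  d = Q,  Q = X2.
Bind L := g(h(h(n, g(n), g(n)), h(n, g(n), g(n)), h(n, g(n), g(n)))); no other remaining equation mentions L.
Bind Q := d; substituting into the remaining equation gives: d = X2.
Bind X2 := d. Substituting into the earlier binding gives Z := g(d).
MGU = { W -> g(n), R -> g(d), Z -> g(d), Y1 -> h(n, g(n), g(n)), L -> g(h(h(n, g(n), g(n)), h(n, g(n), g(n)), h(n, g(n), g(n)))), Q -> d, X2 -> d }, so Y1 -> h(n, g(n), g(n)).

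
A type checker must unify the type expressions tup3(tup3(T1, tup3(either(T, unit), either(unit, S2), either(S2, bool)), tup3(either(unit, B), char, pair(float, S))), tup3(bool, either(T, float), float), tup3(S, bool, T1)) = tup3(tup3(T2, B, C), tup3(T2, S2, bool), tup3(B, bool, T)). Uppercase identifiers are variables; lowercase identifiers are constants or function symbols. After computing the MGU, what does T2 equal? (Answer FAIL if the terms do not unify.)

Decompose tup3/3: tup3(T1, tup3(either(T, unit), either(unit, S2), either(S2, bool)), tup3(either(unit, B), char, pair(float, S))) = tup3(T2, B, C),  tup3(bool, either(T, float), float) = tup3(T2, S2, bool),  tup3(S, bool, T1) = tup3(B, bool, T).
Decompose tup3/3: T1 = T2,  tup3(either(T, unit), either(unit, S2), either(S2, bool)) = B,  tup3(either(unit, B), char, pair(float, S)) = C.
Bind T1 := T2; substituting into the one remaining equation that mentions T1 gives: tup3(S, bool, T2) = tup3(B, bool, T).
Bind B := tup3(either(T, unit), either(unit, S2), either(S2, bool)); substituting into the 2 remaining equations that mention B gives: tup3(either(unit, tup3(either(T, unit), either(unit, S2), either(S2, bool))), char, pair(float, S)) = C,  tup3(S, bool, T2) = tup3(tup3(either(T, unit), either(unit, S2), either(S2, bool)), bool, T).
Bind C := tup3(either(unit, tup3(either(T, unit), either(unit, S2), either(S2, bool))), char, pair(float, S)); no other remaining equation mentions C.
Decompose tup3/3: bool = T2,  either(T, float) = S2,  float = bool.
Bind T2 := bool; substituting into the one remaining equation that mentions T2 gives: tup3(S, bool, bool) = tup3(tup3(either(T, unit), either(unit, S2), either(S2, bool)), bool, T). Substituting into the earlier binding gives T1 := bool.
Bind S2 := either(T, float); substituting into the one remaining equation that mentions S2 gives: tup3(S, bool, bool) = tup3(tup3(either(T, unit), either(unit, either(T, float)), either(either(T, float), bool)), bool, T). Substituting into the earlier bindings gives B := tup3(either(T, unit), either(unit, either(T, float)), either(either(T, float), bool)), C := tup3(either(unit, tup3(either(T, unit), either(unit, either(T, float)), either(either(T, float), bool))), char, pair(float, S)).
Clash: constants float and bool differ; no unifier exists.

FAIL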